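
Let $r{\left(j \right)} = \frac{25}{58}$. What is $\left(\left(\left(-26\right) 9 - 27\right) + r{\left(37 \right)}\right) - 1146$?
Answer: $- \frac{81581}{58} \approx -1406.6$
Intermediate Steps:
$r{\left(j \right)} = \frac{25}{58}$ ($r{\left(j \right)} = 25 \cdot \frac{1}{58} = \frac{25}{58}$)
$\left(\left(\left(-26\right) 9 - 27\right) + r{\left(37 \right)}\right) - 1146 = \left(\left(\left(-26\right) 9 - 27\right) + \frac{25}{58}\right) - 1146 = \left(\left(-234 - 27\right) + \frac{25}{58}\right) - 1146 = \left(-261 + \frac{25}{58}\right) - 1146 = - \frac{15113}{58} - 1146 = - \frac{81581}{58}$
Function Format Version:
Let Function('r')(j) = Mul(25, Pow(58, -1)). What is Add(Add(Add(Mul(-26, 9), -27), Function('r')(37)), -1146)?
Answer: Rational(-81581, 58) ≈ -1406.6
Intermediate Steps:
Function('r')(j) = Rational(25, 58) (Function('r')(j) = Mul(25, Rational(1, 58)) = Rational(25, 58))
Add(Add(Add(Mul(-26, 9), -27), Function('r')(37)), -1146) = Add(Add(Add(Mul(-26, 9), -27), Rational(25, 58)), -1146) = Add(Add(Add(-234, -27), Rational(25, 58)), -1146) = Add(Add(-261, Rational(25, 58)), -1146) = Add(Rational(-15113, 58), -1146) = Rational(-81581, 58)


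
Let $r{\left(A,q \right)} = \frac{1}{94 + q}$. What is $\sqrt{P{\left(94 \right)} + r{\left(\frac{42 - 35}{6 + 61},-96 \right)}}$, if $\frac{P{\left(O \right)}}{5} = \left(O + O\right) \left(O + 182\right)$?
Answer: $\frac{\sqrt{1037758}}{2} \approx 509.35$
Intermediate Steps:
$P{\left(O \right)} = 10 O \left(182 + O\right)$ ($P{\left(O \right)} = 5 \left(O + O\right) \left(O + 182\right) = 5 \cdot 2 O \left(182 + O\right) = 10 O \left(182 + O\right)$)
$\sqrt{P{\left(94 \right)} + r{\left(\frac{42 - 35}{6 + 61},-96 \right)}} = \sqrt{10 \cdot 94 \left(182 + 94\right) + \frac{1}{94 - 96}} = \sqrt{10 \cdot 94 \cdot 276 + \frac{1}{-2}} = \sqrt{259440 - \frac{1}{2}} = \sqrt{\frac{518879}{2}} = \frac{\sqrt{1037758}}{2}$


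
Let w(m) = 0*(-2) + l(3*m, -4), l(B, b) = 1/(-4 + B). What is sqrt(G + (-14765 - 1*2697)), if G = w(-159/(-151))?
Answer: 15*I*sqrt(1251839)/127 ≈ 132.15*I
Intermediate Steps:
w(m) = 1/(-4 + 3*m) (w(m) = 0*(-2) + 1/(-4 + 3*m) = 0 + 1/(-4 + 3*m) = 1/(-4 + 3*m))
G = -151/127 (G = 1/(-4 + 3*(-159/(-151))) = 1/(-4 + 3*(-159*(-1/151))) = 1/(-4 + 3*(159/151)) = 1/(-4 + 477/151) = 1/(-127/151) = -151/127 ≈ -1.1890)
sqrt(G + (-14765 - 1*2697)) = sqrt(-151/127 + (-14765 - 1*2697)) = sqrt(-151/127 + (-14765 - 2697)) = sqrt(-151/127 - 17462) = sqrt(-2217825/127) = 15*I*sqrt(1251839)/127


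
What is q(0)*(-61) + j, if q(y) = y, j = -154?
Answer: -154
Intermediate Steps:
q(0)*(-61) + j = 0*(-61) - 154 = 0 - 154 = -154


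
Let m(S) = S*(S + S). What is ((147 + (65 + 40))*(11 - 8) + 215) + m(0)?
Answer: 971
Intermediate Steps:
m(S) = 2*S² (m(S) = S*(2*S) = 2*S²)
((147 + (65 + 40))*(11 - 8) + 215) + m(0) = ((147 + (65 + 40))*(11 - 8) + 215) + 2*0² = ((147 + 105)*3 + 215) + 2*0 = (252*3 + 215) + 0 = (756 + 215) + 0 = 971 + 0 = 971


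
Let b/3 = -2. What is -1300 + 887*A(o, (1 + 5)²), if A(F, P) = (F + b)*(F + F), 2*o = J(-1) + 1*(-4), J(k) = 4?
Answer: -1300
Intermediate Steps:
b = -6 (b = 3*(-2) = -6)
o = 0 (o = (4 + 1*(-4))/2 = (4 - 4)/2 = (½)*0 = 0)
A(F, P) = 2*F*(-6 + F) (A(F, P) = (F - 6)*(F + F) = (-6 + F)*(2*F) = 2*F*(-6 + F))
-1300 + 887*A(o, (1 + 5)²) = -1300 + 887*(2*0*(-6 + 0)) = -1300 + 887*(2*0*(-6)) = -1300 + 887*0 = -1300 + 0 = -1300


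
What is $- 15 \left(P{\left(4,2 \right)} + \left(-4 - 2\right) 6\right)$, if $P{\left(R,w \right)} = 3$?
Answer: $495$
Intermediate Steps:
$- 15 \left(P{\left(4,2 \right)} + \left(-4 - 2\right) 6\right) = - 15 \left(3 + \left(-4 - 2\right) 6\right) = - 15 \left(3 - 36\right) = \left(-15\right) \left(-33\right) = 495$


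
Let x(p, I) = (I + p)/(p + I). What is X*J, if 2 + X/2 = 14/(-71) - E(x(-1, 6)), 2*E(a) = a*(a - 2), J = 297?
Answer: -71577/71 ≈ -1008.1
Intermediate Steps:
x(p, I) = 1 (x(p, I) = (I + p)/(I + p) = 1)
E(a) = a*(-2 + a)/2 (E(a) = (a*(a - 2))/2 = (a*(-2 + a))/2 = a*(-2 + a)/2)
X = -241/71 (X = -4 + 2*(14/(-71) - (-2 + 1)/2) = -4 + 2*(14*(-1/71) - (-1)/2) = -4 + 2*(-14/71 - 1*(-1/2)) = -4 + 2*(-14/71 + 1/2) = -4 + 2*(43/142) = -4 + 43/71 = -241/71 ≈ -3.3944)
X*J = -241/71*297 = -71577/71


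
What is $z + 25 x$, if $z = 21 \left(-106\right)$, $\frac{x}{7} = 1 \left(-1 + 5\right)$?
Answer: $-1526$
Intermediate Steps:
$x = 28$ ($x = 7 \cdot 1 \left(-1 + 5\right) = 7 \cdot 1 \cdot 4 = 7 \cdot 4 = 28$)
$z = -2226$
$z + 25 x = -2226 + 25 \cdot 28 = -2226 + 700 = -1526$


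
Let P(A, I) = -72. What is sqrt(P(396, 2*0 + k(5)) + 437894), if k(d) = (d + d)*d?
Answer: sqrt(437822) ≈ 661.68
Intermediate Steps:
k(d) = 2*d**2 (k(d) = (2*d)*d = 2*d**2)
sqrt(P(396, 2*0 + k(5)) + 437894) = sqrt(-72 + 437894) = sqrt(437822)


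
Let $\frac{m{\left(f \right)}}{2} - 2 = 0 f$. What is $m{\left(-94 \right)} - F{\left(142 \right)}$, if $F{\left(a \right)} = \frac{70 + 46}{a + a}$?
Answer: $\frac{255}{71} \approx 3.5915$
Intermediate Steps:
$m{\left(f \right)} = 4$ ($m{\left(f \right)} = 4 + 2 \cdot 0 f = 4 + 2 \cdot 0 = 4 + 0 = 4$)
$F{\left(a \right)} = \frac{58}{a}$ ($F{\left(a \right)} = \frac{116}{2 a} = 116 \frac{1}{2 a} = \frac{58}{a}$)
$m{\left(-94 \right)} - F{\left(142 \right)} = 4 - \frac{58}{142} = 4 - 58 \cdot \frac{1}{142} = 4 - \frac{29}{71} = \frac{255}{71}$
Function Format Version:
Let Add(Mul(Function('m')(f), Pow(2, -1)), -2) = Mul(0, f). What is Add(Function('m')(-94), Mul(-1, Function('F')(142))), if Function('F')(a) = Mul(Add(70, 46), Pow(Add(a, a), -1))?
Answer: Rational(255, 71) ≈ 3.5915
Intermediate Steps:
Function('m')(f) = 4 (Function('m')(f) = Add(4, Mul(2, Mul(0, f))) = Add(4, Mul(2, 0)) = Add(4, 0) = 4)
Function('F')(a) = Mul(58, Pow(a, -1)) (Function('F')(a) = Mul(116, Pow(Mul(2, a), -1)) = Mul(116, Mul(Rational(1, 2), Pow(a, -1))) = Mul(58, Pow(a, -1)))
Add(Function('m')(-94), Mul(-1, Function('F')(142))) = Add(4, Mul(-1, Mul(58, Pow(142, -1)))) = Add(4, Mul(-1, Mul(58, Rational(1, 142)))) = Add(4, Mul(-1, Rational(29, 71))) = Add(4, Rational(-29, 71)) = Rational(255, 71)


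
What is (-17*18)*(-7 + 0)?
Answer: 2142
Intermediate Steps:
(-17*18)*(-7 + 0) = -306*(-7) = 2142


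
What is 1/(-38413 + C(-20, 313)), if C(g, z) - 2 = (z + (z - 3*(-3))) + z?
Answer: -1/37463 ≈ -2.6693e-5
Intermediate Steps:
C(g, z) = 11 + 3*z (C(g, z) = 2 + ((z + (z - 3*(-3))) + z) = 2 + ((z + (z + 9)) + z) = 2 + ((z + (9 + z)) + z) = 2 + ((9 + 2*z) + z) = 2 + (9 + 3*z) = 11 + 3*z)
1/(-38413 + C(-20, 313)) = 1/(-38413 + (11 + 3*313)) = 1/(-38413 + (11 + 939)) = 1/(-38413 + 950) = 1/(-37463) = -1/37463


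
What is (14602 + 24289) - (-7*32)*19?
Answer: 43147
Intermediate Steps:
(14602 + 24289) - (-7*32)*19 = 38891 - (-224)*19 = 38891 - 1*(-4256) = 38891 + 4256 = 43147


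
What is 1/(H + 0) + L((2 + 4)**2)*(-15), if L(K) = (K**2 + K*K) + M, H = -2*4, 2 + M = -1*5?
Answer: -310201/8 ≈ -38775.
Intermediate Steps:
M = -7 (M = -2 - 1*5 = -2 - 5 = -7)
H = -8
L(K) = -7 + 2*K**2 (L(K) = (K**2 + K*K) - 7 = (K**2 + K**2) - 7 = 2*K**2 - 7 = -7 + 2*K**2)
1/(H + 0) + L((2 + 4)**2)*(-15) = 1/(-8 + 0) + (-7 + 2*((2 + 4)**2)**2)*(-15) = 1/(-8) + (-7 + 2*(6**2)**2)*(-15) = -1/8 + (-7 + 2*36**2)*(-15) = -1/8 + (-7 + 2*1296)*(-15) = -1/8 + (-7 + 2592)*(-15) = -1/8 + 2585*(-15) = -1/8 - 38775 = -310201/8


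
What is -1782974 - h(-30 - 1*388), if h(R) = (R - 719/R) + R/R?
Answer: -745109545/418 ≈ -1.7826e+6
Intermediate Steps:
h(R) = 1 + R - 719/R (h(R) = (R - 719/R) + 1 = 1 + R - 719/R)
-1782974 - h(-30 - 1*388) = -1782974 - (1 + (-30 - 1*388) - 719/(-30 - 1*388)) = -1782974 - (1 + (-30 - 388) - 719/(-30 - 388)) = -1782974 - (1 - 418 - 719/(-418)) = -1782974 - (1 - 418 - 719*(-1/418)) = -1782974 - (1 - 418 + 719/418) = -1782974 - 1*(-173587/418) = -1782974 + 173587/418 = -745109545/418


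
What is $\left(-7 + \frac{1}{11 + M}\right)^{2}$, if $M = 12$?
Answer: $\frac{25600}{529} \approx 48.393$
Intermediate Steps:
$\left(-7 + \frac{1}{11 + M}\right)^{2} = \left(-7 + \frac{1}{11 + 12}\right)^{2} = \left(-7 + \frac{1}{23}\right)^{2} = \left(- \frac{160}{23}\right)^{2} = \frac{25600}{529}$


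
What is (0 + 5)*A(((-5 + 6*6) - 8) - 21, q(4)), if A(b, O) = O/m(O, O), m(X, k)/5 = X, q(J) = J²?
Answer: 1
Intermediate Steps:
m(X, k) = 5*X
A(b, O) = ⅕ (A(b, O) = O/((5*O)) = O*(1/(5*O)) = ⅕)
(0 + 5)*A(((-5 + 6*6) - 8) - 21, q(4)) = (0 + 5)*(⅕) = 5*(⅕) = 1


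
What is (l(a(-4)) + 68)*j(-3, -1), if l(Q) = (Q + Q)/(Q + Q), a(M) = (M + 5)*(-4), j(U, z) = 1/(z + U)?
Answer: -69/4 ≈ -17.250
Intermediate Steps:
j(U, z) = 1/(U + z)
a(M) = -20 - 4*M (a(M) = (5 + M)*(-4) = -20 - 4*M)
l(Q) = 1 (l(Q) = (2*Q)/((2*Q)) = (2*Q)*(1/(2*Q)) = 1)
(l(a(-4)) + 68)*j(-3, -1) = (1 + 68)/(-3 - 1) = 69/(-4) = 69*(-¼) = -69/4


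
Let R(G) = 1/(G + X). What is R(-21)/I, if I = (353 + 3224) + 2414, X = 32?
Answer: 1/65901 ≈ 1.5174e-5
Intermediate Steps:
R(G) = 1/(32 + G) (R(G) = 1/(G + 32) = 1/(32 + G))
I = 5991 (I = 3577 + 2414 = 5991)
R(-21)/I = 1/((32 - 21)*5991) = (1/5991)/11 = (1/11)*(1/5991) = 1/65901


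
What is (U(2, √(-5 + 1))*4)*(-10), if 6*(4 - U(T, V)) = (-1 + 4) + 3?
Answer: -120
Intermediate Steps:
U(T, V) = 3 (U(T, V) = 4 - ((-1 + 4) + 3)/6 = 4 - (3 + 3)/6 = 4 - ⅙*6 = 4 - 1 = 3)
(U(2, √(-5 + 1))*4)*(-10) = (3*4)*(-10) = 12*(-10) = -120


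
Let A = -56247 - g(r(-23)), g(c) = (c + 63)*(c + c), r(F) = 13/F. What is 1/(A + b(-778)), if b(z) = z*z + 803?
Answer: 529/290902696 ≈ 1.8185e-6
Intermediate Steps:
g(c) = 2*c*(63 + c) (g(c) = (63 + c)*(2*c) = 2*c*(63 + c))
b(z) = 803 + z**2 (b(z) = z**2 + 803 = 803 + z**2)
A = -29717327/529 (A = -56247 - 2*13/(-23)*(63 + 13/(-23)) = -56247 - 2*13*(-1/23)*(63 + 13*(-1/23)) = -56247 - 2*(-13)*(63 - 13/23)/23 = -56247 - 2*(-13)*1436/(23*23) = -56247 - 1*(-37336/529) = -56247 + 37336/529 = -29717327/529 ≈ -56176.)
1/(A + b(-778)) = 1/(-29717327/529 + (803 + (-778)**2)) = 1/(-29717327/529 + (803 + 605284)) = 1/(-29717327/529 + 606087) = 1/(290902696/529) = 529/290902696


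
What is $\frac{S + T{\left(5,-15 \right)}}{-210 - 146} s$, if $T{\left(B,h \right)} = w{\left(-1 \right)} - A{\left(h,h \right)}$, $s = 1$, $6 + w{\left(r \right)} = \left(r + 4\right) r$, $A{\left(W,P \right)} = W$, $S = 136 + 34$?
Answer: $- \frac{44}{89} \approx -0.49438$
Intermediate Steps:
$S = 170$
$w{\left(r \right)} = -6 + r \left(4 + r\right)$ ($w{\left(r \right)} = -6 + \left(r + 4\right) r = -6 + \left(4 + r\right) r = -6 + r \left(4 + r\right)$)
$T{\left(B,h \right)} = -9 - h$ ($T{\left(B,h \right)} = \left(-6 + \left(-1\right)^{2} + 4 \left(-1\right)\right) - h = \left(-6 + 1 - 4\right) - h = -9 - h$)
$\frac{S + T{\left(5,-15 \right)}}{-210 - 146} s = \frac{170 - -6}{-210 - 146} \cdot 1 = \frac{170 + \left(-9 + 15\right)}{-356} \cdot 1 = \left(170 + 6\right) \left(- \frac{1}{356}\right) 1 = 176 \left(- \frac{1}{356}\right) 1 = \left(- \frac{44}{89}\right) 1 = - \frac{44}{89}$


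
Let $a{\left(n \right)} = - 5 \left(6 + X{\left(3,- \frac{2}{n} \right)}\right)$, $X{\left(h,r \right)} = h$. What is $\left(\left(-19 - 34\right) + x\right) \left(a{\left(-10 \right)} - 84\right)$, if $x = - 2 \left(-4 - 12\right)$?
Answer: $2709$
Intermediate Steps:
$x = 32$ ($x = - 2 \left(-4 - 12\right) = \left(-2\right) \left(-16\right) = 32$)
$a{\left(n \right)} = -45$ ($a{\left(n \right)} = - 5 \left(6 + 3\right) = \left(-5\right) 9 = -45$)
$\left(\left(-19 - 34\right) + x\right) \left(a{\left(-10 \right)} - 84\right) = \left(\left(-19 - 34\right) + 32\right) \left(-45 - 84\right) = \left(\left(-19 - 34\right) + 32\right) \left(-129\right) = \left(-53 + 32\right) \left(-129\right) = \left(-21\right) \left(-129\right) = 2709$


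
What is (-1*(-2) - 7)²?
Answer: 25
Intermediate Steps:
(-1*(-2) - 7)² = (2 - 7)² = (-5)² = 25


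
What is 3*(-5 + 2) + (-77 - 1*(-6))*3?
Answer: -222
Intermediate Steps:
3*(-5 + 2) + (-77 - 1*(-6))*3 = 3*(-3) + (-77 + 6)*3 = -9 - 71*3 = -9 - 213 = -222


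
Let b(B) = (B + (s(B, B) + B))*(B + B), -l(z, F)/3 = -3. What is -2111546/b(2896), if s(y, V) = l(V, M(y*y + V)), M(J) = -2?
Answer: -5833/92816 ≈ -0.062845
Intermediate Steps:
l(z, F) = 9 (l(z, F) = -3*(-3) = 9)
s(y, V) = 9
b(B) = 2*B*(9 + 2*B) (b(B) = (B + (9 + B))*(B + B) = (9 + 2*B)*(2*B) = 2*B*(9 + 2*B))
-2111546/b(2896) = -2111546*1/(5792*(9 + 2*2896)) = -2111546*1/(5792*(9 + 5792)) = -2111546/(2*2896*5801) = -2111546/33599392 = -2111546*1/33599392 = -5833/92816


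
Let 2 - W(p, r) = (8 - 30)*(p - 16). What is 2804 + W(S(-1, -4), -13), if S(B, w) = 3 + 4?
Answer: 2608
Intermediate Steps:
S(B, w) = 7
W(p, r) = -350 + 22*p (W(p, r) = 2 - (8 - 30)*(p - 16) = 2 - (-22)*(-16 + p) = 2 - (352 - 22*p) = 2 + (-352 + 22*p) = -350 + 22*p)
2804 + W(S(-1, -4), -13) = 2804 + (-350 + 22*7) = 2804 + (-350 + 154) = 2804 - 196 = 2608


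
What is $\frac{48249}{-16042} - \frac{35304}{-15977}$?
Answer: $- \frac{15732885}{19715618} \approx -0.79799$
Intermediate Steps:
$\frac{48249}{-16042} - \frac{35304}{-15977} = 48249 \left(- \frac{1}{16042}\right) - - \frac{35304}{15977} = - \frac{48249}{16042} + \frac{35304}{15977} = - \frac{15732885}{19715618}$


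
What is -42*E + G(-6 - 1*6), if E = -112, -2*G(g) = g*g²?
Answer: 5568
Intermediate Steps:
G(g) = -g³/2 (G(g) = -g*g²/2 = -g³/2)
-42*E + G(-6 - 1*6) = -42*(-112) - (-6 - 1*6)³/2 = 4704 - (-6 - 6)³/2 = 4704 - ½*(-12)³ = 4704 - ½*(-1728) = 4704 + 864 = 5568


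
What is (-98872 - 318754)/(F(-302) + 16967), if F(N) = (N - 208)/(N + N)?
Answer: -126123052/5124289 ≈ -24.613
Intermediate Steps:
F(N) = (-208 + N)/(2*N) (F(N) = (-208 + N)/((2*N)) = (-208 + N)*(1/(2*N)) = (-208 + N)/(2*N))
(-98872 - 318754)/(F(-302) + 16967) = (-98872 - 318754)/((½)*(-208 - 302)/(-302) + 16967) = -417626/((½)*(-1/302)*(-510) + 16967) = -417626/(255/302 + 16967) = -417626/5124289/302 = -417626*302/5124289 = -126123052/5124289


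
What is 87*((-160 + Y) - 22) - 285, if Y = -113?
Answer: -25950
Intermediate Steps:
87*((-160 + Y) - 22) - 285 = 87*((-160 - 113) - 22) - 285 = 87*(-273 - 22) - 285 = 87*(-295) - 285 = -25665 - 285 = -25950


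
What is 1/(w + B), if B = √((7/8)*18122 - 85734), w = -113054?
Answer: -452216/51125107173 - 2*I*√279509/51125107173 ≈ -8.8453e-6 - 2.0682e-8*I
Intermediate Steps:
B = I*√279509/2 (B = √((7*(⅛))*18122 - 85734) = √((7/8)*18122 - 85734) = √(63427/4 - 85734) = √(-279509/4) = I*√279509/2 ≈ 264.34*I)
1/(w + B) = 1/(-113054 + I*√279509/2)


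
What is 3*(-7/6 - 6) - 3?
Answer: -49/2 ≈ -24.500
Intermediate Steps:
3*(-7/6 - 6) - 3 = 3*(-43/6) - 3 = -43/2 - 3 = -49/2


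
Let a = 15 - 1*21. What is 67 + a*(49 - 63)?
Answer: 151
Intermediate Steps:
a = -6 (a = 15 - 21 = -6)
67 + a*(49 - 63) = 67 - 6*(49 - 63) = 67 - 6*(-14) = 67 + 84 = 151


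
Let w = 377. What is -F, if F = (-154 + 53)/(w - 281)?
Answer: 101/96 ≈ 1.0521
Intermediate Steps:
F = -101/96 (F = (-154 + 53)/(377 - 281) = -101/96 ≈ -1.0521)
-F = -1*(-101/96) = 101/96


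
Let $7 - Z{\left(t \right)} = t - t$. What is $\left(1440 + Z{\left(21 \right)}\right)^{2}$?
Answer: $2093809$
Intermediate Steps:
$Z{\left(t \right)} = 7$ ($Z{\left(t \right)} = 7 - \left(t - t\right) = 7 - 0 = 7 + 0 = 7$)
$\left(1440 + Z{\left(21 \right)}\right)^{2} = \left(1440 + 7\right)^{2} = 1447^{2} = 2093809$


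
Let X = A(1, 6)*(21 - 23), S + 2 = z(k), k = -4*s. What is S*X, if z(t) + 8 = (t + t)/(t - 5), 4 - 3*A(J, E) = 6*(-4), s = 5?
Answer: 784/5 ≈ 156.80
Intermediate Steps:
k = -20 (k = -4*5 = -20)
A(J, E) = 28/3 (A(J, E) = 4/3 - 2*(-4) = 4/3 - 1/3*(-24) = 4/3 + 8 = 28/3)
z(t) = -8 + 2*t/(-5 + t) (z(t) = -8 + (t + t)/(t - 5) = -8 + (2*t)/(-5 + t) = -8 + 2*t/(-5 + t))
S = -42/5 (S = -2 + 2*(20 - 3*(-20))/(-5 - 20) = -2 + 2*(20 + 60)/(-25) = -2 + 2*(-1/25)*80 = -2 - 32/5 = -42/5 ≈ -8.4000)
X = -56/3 (X = 28*(21 - 23)/3 = (28/3)*(-2) = -56/3 ≈ -18.667)
S*X = -42/5*(-56/3) = 784/5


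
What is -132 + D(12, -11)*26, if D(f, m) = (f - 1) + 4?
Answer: 258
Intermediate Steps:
D(f, m) = 3 + f (D(f, m) = (-1 + f) + 4 = 3 + f)
-132 + D(12, -11)*26 = -132 + (3 + 12)*26 = -132 + 15*26 = -132 + 390 = 258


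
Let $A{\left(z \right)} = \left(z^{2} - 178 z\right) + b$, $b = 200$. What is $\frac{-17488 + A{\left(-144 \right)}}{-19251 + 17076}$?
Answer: $- \frac{5816}{435} \approx -13.37$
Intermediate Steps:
$A{\left(z \right)} = 200 + z^{2} - 178 z$ ($A{\left(z \right)} = \left(z^{2} - 178 z\right) + 200 = 200 + z^{2} - 178 z$)
$\frac{-17488 + A{\left(-144 \right)}}{-19251 + 17076} = \frac{-17488 + \left(200 + \left(-144\right)^{2} - -25632\right)}{-19251 + 17076} = \frac{-17488 + \left(200 + 20736 + 25632\right)}{-2175} = \left(-17488 + 46568\right) \left(- \frac{1}{2175}\right) = 29080 \left(- \frac{1}{2175}\right) = - \frac{5816}{435}$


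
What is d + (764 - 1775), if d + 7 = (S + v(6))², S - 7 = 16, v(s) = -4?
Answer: -657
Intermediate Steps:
S = 23 (S = 7 + 16 = 23)
d = 354 (d = -7 + (23 - 4)² = -7 + 19² = -7 + 361 = 354)
d + (764 - 1775) = 354 + (764 - 1775) = 354 - 1011 = -657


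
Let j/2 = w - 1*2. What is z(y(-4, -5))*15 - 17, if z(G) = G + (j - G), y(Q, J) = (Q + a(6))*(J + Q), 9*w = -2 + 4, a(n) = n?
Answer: -211/3 ≈ -70.333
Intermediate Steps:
w = 2/9 (w = (-2 + 4)/9 = (1/9)*2 = 2/9 ≈ 0.22222)
j = -32/9 (j = 2*(2/9 - 1*2) = 2*(2/9 - 2) = 2*(-16/9) = -32/9 ≈ -3.5556)
y(Q, J) = (6 + Q)*(J + Q) (y(Q, J) = (Q + 6)*(J + Q) = (6 + Q)*(J + Q))
z(G) = -32/9 (z(G) = G + (-32/9 - G) = -32/9)
z(y(-4, -5))*15 - 17 = -32/9*15 - 17 = -160/3 - 17 = -211/3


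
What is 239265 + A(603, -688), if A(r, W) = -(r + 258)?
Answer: 238404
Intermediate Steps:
A(r, W) = -258 - r (A(r, W) = -(258 + r) = -258 - r)
239265 + A(603, -688) = 239265 + (-258 - 1*603) = 239265 + (-258 - 603) = 239265 - 861 = 238404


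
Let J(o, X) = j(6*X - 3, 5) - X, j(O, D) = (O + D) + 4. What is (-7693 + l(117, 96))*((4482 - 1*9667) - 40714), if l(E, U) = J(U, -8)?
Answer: 354661573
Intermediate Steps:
j(O, D) = 4 + D + O (j(O, D) = (D + O) + 4 = 4 + D + O)
J(o, X) = 6 + 5*X (J(o, X) = (4 + 5 + (6*X - 3)) - X = (4 + 5 + (-3 + 6*X)) - X = (6 + 6*X) - X = 6 + 5*X)
l(E, U) = -34 (l(E, U) = 6 + 5*(-8) = 6 - 40 = -34)
(-7693 + l(117, 96))*((4482 - 1*9667) - 40714) = (-7693 - 34)*((4482 - 1*9667) - 40714) = -7727*((4482 - 9667) - 40714) = -7727*(-5185 - 40714) = -7727*(-45899) = 354661573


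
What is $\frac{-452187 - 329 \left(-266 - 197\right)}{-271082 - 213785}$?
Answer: $\frac{299860}{484867} \approx 0.61844$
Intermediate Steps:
$\frac{-452187 - 329 \left(-266 - 197\right)}{-271082 - 213785} = \frac{-452187 - -152327}{-484867} = \left(-452187 + 152327\right) \left(- \frac{1}{484867}\right) = \left(-299860\right) \left(- \frac{1}{484867}\right) = \frac{299860}{484867}$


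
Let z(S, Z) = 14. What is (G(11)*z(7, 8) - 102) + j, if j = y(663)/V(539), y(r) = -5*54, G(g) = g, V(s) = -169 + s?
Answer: 1897/37 ≈ 51.270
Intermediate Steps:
y(r) = -270
j = -27/37 (j = -270/(-169 + 539) = -270/370 = -270*1/370 = -27/37 ≈ -0.72973)
(G(11)*z(7, 8) - 102) + j = (11*14 - 102) - 27/37 = (154 - 102) - 27/37 = 52 - 27/37 = 1897/37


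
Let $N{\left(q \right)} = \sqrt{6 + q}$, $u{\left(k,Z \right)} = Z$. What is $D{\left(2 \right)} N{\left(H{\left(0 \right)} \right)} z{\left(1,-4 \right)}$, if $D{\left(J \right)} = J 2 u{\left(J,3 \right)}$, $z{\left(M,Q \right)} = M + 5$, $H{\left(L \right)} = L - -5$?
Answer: $72 \sqrt{11} \approx 238.8$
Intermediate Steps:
$H{\left(L \right)} = 5 + L$ ($H{\left(L \right)} = L + 5 = 5 + L$)
$z{\left(M,Q \right)} = 5 + M$
$D{\left(J \right)} = 6 J$ ($D{\left(J \right)} = J 2 \cdot 3 = 2 J 3 = 6 J$)
$D{\left(2 \right)} N{\left(H{\left(0 \right)} \right)} z{\left(1,-4 \right)} = 6 \cdot 2 \sqrt{6 + \left(5 + 0\right)} \left(5 + 1\right) = 12 \sqrt{6 + 5} \cdot 6 = 12 \sqrt{11} \cdot 6 = 72 \sqrt{11}$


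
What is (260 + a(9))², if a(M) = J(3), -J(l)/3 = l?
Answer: 63001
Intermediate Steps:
J(l) = -3*l
a(M) = -9 (a(M) = -3*3 = -9)
(260 + a(9))² = (260 - 9)² = 251² = 63001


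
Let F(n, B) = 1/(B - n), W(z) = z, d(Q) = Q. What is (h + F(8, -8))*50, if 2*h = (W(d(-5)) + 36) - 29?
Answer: 375/8 ≈ 46.875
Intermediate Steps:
h = 1 (h = ((-5 + 36) - 29)/2 = (31 - 29)/2 = (½)*2 = 1)
(h + F(8, -8))*50 = (1 + 1/(-8 - 1*8))*50 = (1 + 1/(-8 - 8))*50 = (1 + 1/(-16))*50 = (1 - 1/16)*50 = (15/16)*50 = 375/8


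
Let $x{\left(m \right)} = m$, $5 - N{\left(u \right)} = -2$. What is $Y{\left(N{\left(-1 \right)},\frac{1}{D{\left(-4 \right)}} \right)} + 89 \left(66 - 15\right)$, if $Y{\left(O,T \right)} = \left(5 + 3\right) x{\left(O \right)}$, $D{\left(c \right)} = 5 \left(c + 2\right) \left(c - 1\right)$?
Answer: $4595$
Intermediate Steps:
$N{\left(u \right)} = 7$ ($N{\left(u \right)} = 5 - -2 = 5 + 2 = 7$)
$D{\left(c \right)} = 5 \left(-1 + c\right) \left(2 + c\right)$ ($D{\left(c \right)} = 5 \left(2 + c\right) \left(-1 + c\right) = 5 \left(-1 + c\right) \left(2 + c\right)$)
$Y{\left(O,T \right)} = 8 O$ ($Y{\left(O,T \right)} = \left(5 + 3\right) O = 8 O$)
$Y{\left(N{\left(-1 \right)},\frac{1}{D{\left(-4 \right)}} \right)} + 89 \left(66 - 15\right) = 8 \cdot 7 + 89 \left(66 - 15\right) = 56 + 89 \cdot 51 = 56 + 4539 = 4595$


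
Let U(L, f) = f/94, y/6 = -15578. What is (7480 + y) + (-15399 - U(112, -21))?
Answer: -9530357/94 ≈ -1.0139e+5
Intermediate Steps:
y = -93468 (y = 6*(-15578) = -93468)
U(L, f) = f/94 (U(L, f) = f*(1/94) = f/94)
(7480 + y) + (-15399 - U(112, -21)) = (7480 - 93468) + (-15399 - (-21)/94) = -85988 + (-15399 - 1*(-21/94)) = -85988 + (-15399 + 21/94) = -85988 - 1447485/94 = -9530357/94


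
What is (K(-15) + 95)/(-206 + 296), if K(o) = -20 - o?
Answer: 1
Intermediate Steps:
(K(-15) + 95)/(-206 + 296) = ((-20 - 1*(-15)) + 95)/(-206 + 296) = ((-20 + 15) + 95)/90 = (-5 + 95)*(1/90) = 90*(1/90) = 1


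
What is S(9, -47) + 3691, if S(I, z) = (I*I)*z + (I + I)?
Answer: -98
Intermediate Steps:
S(I, z) = 2*I + z*I² (S(I, z) = I²*z + 2*I = z*I² + 2*I = 2*I + z*I²)
S(9, -47) + 3691 = 9*(2 + 9*(-47)) + 3691 = 9*(2 - 423) + 3691 = 9*(-421) + 3691 = -3789 + 3691 = -98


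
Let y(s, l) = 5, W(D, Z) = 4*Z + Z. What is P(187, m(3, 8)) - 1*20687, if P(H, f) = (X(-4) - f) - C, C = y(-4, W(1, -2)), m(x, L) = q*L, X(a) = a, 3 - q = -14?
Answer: -20832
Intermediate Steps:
q = 17 (q = 3 - 1*(-14) = 3 + 14 = 17)
W(D, Z) = 5*Z
m(x, L) = 17*L
C = 5
P(H, f) = -9 - f (P(H, f) = (-4 - f) - 1*5 = (-4 - f) - 5 = -9 - f)
P(187, m(3, 8)) - 1*20687 = (-9 - 17*8) - 1*20687 = (-9 - 1*136) - 20687 = (-9 - 136) - 20687 = -145 - 20687 = -20832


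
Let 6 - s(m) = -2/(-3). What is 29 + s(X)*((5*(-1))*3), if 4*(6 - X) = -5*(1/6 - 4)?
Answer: -51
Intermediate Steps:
X = 29/24 (X = 6 - (-5)*(1/6 - 4)/4 = 6 - (-5)*(1*(⅙) - 4)/4 = 6 - (-5)*(⅙ - 4)/4 = 6 - (-5)*(-23)/(4*6) = 6 - ¼*115/6 = 6 - 115/24 = 29/24 ≈ 1.2083)
s(m) = 16/3 (s(m) = 6 - (-2)/(-3) = 6 - (-2)*(-1)/3 = 6 - 1*⅔ = 6 - ⅔ = 16/3)
29 + s(X)*((5*(-1))*3) = 29 + 16*((5*(-1))*3)/3 = 29 + 16*(-5*3)/3 = 29 + (16/3)*(-15) = 29 - 80 = -51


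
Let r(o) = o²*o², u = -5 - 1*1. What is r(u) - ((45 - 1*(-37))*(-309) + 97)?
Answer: 26537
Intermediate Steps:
u = -6 (u = -5 - 1 = -6)
r(o) = o⁴
r(u) - ((45 - 1*(-37))*(-309) + 97) = (-6)⁴ - ((45 - 1*(-37))*(-309) + 97) = 1296 - ((45 + 37)*(-309) + 97) = 1296 - (82*(-309) + 97) = 1296 - (-25338 + 97) = 1296 - 1*(-25241) = 1296 + 25241 = 26537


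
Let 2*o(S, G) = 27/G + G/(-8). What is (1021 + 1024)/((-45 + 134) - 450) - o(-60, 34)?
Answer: -193285/49096 ≈ -3.9369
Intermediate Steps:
o(S, G) = -G/16 + 27/(2*G) (o(S, G) = (27/G + G/(-8))/2 = (27/G + G*(-1/8))/2 = (27/G - G/8)/2 = -G/16 + 27/(2*G))
(1021 + 1024)/((-45 + 134) - 450) - o(-60, 34) = (1021 + 1024)/((-45 + 134) - 450) - (216 - 1*34**2)/(16*34) = 2045/(89 - 450) - (216 - 1*1156)/(16*34) = 2045/(-361) - (216 - 1156)/(16*34) = 2045*(-1/361) - (-940)/(16*34) = -2045/361 - 1*(-235/136) = -2045/361 + 235/136 = -193285/49096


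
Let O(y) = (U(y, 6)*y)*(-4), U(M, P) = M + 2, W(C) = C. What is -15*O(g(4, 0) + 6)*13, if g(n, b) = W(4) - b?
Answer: 93600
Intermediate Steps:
U(M, P) = 2 + M
g(n, b) = 4 - b
O(y) = -4*y*(2 + y) (O(y) = ((2 + y)*y)*(-4) = (y*(2 + y))*(-4) = -4*y*(2 + y))
-15*O(g(4, 0) + 6)*13 = -(-60)*((4 - 1*0) + 6)*(2 + ((4 - 1*0) + 6))*13 = -(-60)*((4 + 0) + 6)*(2 + ((4 + 0) + 6))*13 = -(-60)*(4 + 6)*(2 + (4 + 6))*13 = -(-60)*10*(2 + 10)*13 = -(-60)*10*12*13 = -15*(-480)*13 = 7200*13 = 93600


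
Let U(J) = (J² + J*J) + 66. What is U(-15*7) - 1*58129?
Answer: -36013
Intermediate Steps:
U(J) = 66 + 2*J² (U(J) = (J² + J²) + 66 = 2*J² + 66 = 66 + 2*J²)
U(-15*7) - 1*58129 = (66 + 2*(-15*7)²) - 1*58129 = (66 + 2*(-105)²) - 58129 = (66 + 2*11025) - 58129 = (66 + 22050) - 58129 = 22116 - 58129 = -36013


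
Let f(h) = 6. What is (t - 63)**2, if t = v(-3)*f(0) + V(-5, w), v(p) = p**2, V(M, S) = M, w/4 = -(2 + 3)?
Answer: 196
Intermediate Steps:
w = -20 (w = 4*(-(2 + 3)) = 4*(-1*5) = 4*(-5) = -20)
t = 49 (t = (-3)**2*6 - 5 = 9*6 - 5 = 54 - 5 = 49)
(t - 63)**2 = (49 - 63)**2 = (-14)**2 = 196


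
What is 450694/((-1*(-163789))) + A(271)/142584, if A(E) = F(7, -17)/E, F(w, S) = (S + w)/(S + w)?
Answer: 17414935307005/6328850200296 ≈ 2.7517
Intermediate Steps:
F(w, S) = 1
A(E) = 1/E
450694/((-1*(-163789))) + A(271)/142584 = 450694/((-1*(-163789))) + 1/(271*142584) = 450694/163789 + (1/271)*(1/142584) = 450694*(1/163789) + 1/38640264 = 450694/163789 + 1/38640264 = 17414935307005/6328850200296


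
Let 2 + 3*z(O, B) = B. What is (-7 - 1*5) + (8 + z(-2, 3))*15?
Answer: 113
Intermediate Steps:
z(O, B) = -⅔ + B/3
(-7 - 1*5) + (8 + z(-2, 3))*15 = (-7 - 1*5) + (8 + (-⅔ + (⅓)*3))*15 = (-7 - 5) + (8 + (-⅔ + 1))*15 = -12 + (8 + ⅓)*15 = -12 + (25/3)*15 = -12 + 125 = 113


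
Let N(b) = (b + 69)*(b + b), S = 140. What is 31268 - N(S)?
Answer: -27252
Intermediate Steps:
N(b) = 2*b*(69 + b) (N(b) = (69 + b)*(2*b) = 2*b*(69 + b))
31268 - N(S) = 31268 - 2*140*(69 + 140) = 31268 - 2*140*209 = 31268 - 1*58520 = 31268 - 58520 = -27252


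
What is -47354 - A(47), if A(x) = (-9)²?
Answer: -47435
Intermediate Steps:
A(x) = 81
-47354 - A(47) = -47354 - 1*81 = -47354 - 81 = -47435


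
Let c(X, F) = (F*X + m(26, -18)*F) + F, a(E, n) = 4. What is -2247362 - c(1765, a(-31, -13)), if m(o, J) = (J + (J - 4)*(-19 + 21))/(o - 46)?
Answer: -11272192/5 ≈ -2.2544e+6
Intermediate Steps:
m(o, J) = (-8 + 3*J)/(-46 + o) (m(o, J) = (J + (-4 + J)*2)/(-46 + o) = (J + (-8 + 2*J))/(-46 + o) = (-8 + 3*J)/(-46 + o))
c(X, F) = 41*F/10 + F*X (c(X, F) = (F*X + ((-8 + 3*(-18))/(-46 + 26))*F) + F = (F*X + ((-8 - 54)/(-20))*F) + F = (F*X + (-1/20*(-62))*F) + F = (F*X + 31*F/10) + F = (31*F/10 + F*X) + F = 41*F/10 + F*X)
-2247362 - c(1765, a(-31, -13)) = -2247362 - 4*(41 + 10*1765)/10 = -2247362 - 4*(41 + 17650)/10 = -2247362 - 4*17691/10 = -2247362 - 1*35382/5 = -2247362 - 35382/5 = -11272192/5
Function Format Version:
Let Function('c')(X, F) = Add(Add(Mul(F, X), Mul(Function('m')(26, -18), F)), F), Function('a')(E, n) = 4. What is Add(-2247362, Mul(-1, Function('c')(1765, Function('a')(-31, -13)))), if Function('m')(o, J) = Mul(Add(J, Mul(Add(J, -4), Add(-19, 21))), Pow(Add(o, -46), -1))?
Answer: Rational(-11272192, 5) ≈ -2.2544e+6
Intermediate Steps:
Function('m')(o, J) = Mul(Pow(Add(-46, o), -1), Add(-8, Mul(3, J))) (Function('m')(o, J) = Mul(Add(J, Mul(Add(-4, J), 2)), Pow(Add(-46, o), -1)) = Mul(Add(J, Add(-8, Mul(2, J))), Pow(Add(-46, o), -1)) = Mul(Add(-8, Mul(3, J)), Pow(Add(-46, o), -1)) = Mul(Pow(Add(-46, o), -1), Add(-8, Mul(3, J))))
Function('c')(X, F) = Add(Mul(Rational(41, 10), F), Mul(F, X)) (Function('c')(X, F) = Add(Add(Mul(F, X), Mul(Mul(Pow(Add(-46, 26), -1), Add(-8, Mul(3, -18))), F)), F) = Add(Add(Mul(F, X), Mul(Mul(Pow(-20, -1), Add(-8, -54)), F)), F) = Add(Add(Mul(F, X), Mul(Mul(Rational(-1, 20), -62), F)), F) = Add(Add(Mul(F, X), Mul(Rational(31, 10), F)), F) = Add(Add(Mul(Rational(31, 10), F), Mul(F, X)), F) = Add(Mul(Rational(41, 10), F), Mul(F, X)))
Add(-2247362, Mul(-1, Function('c')(1765, Function('a')(-31, -13)))) = Add(-2247362, Mul(-1, Mul(Rational(1, 10), 4, Add(41, Mul(10, 1765))))) = Add(-2247362, Mul(-1, Mul(Rational(1, 10), 4, Add(41, 17650)))) = Add(-2247362, Mul(-1, Mul(Rational(1, 10), 4, 17691))) = Add(-2247362, Mul(-1, Rational(35382, 5))) = Add(-2247362, Rational(-35382, 5)) = Rational(-11272192, 5)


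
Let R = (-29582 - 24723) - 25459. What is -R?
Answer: 79764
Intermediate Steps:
R = -79764 (R = -54305 - 25459 = -79764)
-R = -1*(-79764) = 79764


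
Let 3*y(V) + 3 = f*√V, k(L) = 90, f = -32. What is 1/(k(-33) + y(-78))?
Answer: 267/50387 + 32*I*√78/50387 ≈ 0.005299 + 0.0056089*I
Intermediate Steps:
y(V) = -1 - 32*√V/3 (y(V) = -1 + (-32*√V)/3 = -1 - 32*√V/3)
1/(k(-33) + y(-78)) = 1/(90 + (-1 - 32*I*√78/3)) = 1/(89 - 32*I*√78/3)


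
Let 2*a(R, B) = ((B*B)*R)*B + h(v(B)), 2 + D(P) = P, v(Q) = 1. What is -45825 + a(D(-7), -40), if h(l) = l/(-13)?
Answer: 6296549/26 ≈ 2.4218e+5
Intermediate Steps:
h(l) = -l/13 (h(l) = l*(-1/13) = -l/13)
D(P) = -2 + P
a(R, B) = -1/26 + R*B³/2 (a(R, B) = (((B*B)*R)*B - 1/13*1)/2 = ((B²*R)*B - 1/13)/2 = ((R*B²)*B - 1/13)/2 = (R*B³ - 1/13)/2 = (-1/13 + R*B³)/2 = -1/26 + R*B³/2)
-45825 + a(D(-7), -40) = -45825 + (-1/26 + (½)*(-2 - 7)*(-40)³) = -45825 + (-1/26 + (½)*(-9)*(-64000)) = -45825 + (-1/26 + 288000) = -45825 + 7487999/26 = 6296549/26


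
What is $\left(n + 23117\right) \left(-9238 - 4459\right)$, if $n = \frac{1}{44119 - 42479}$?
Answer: $- \frac{519279034057}{1640} \approx -3.1663 \cdot 10^{8}$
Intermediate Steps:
$n = \frac{1}{1640} \approx 0.00060976$
$\left(n + 23117\right) \left(-9238 - 4459\right) = \left(\frac{1}{1640} + 23117\right) \left(-9238 - 4459\right) = \frac{37911881}{1640} \left(-13697\right) = - \frac{519279034057}{1640}$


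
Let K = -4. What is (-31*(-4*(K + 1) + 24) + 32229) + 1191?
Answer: 32304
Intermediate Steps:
(-31*(-4*(K + 1) + 24) + 32229) + 1191 = (-31*(-4*(-4 + 1) + 24) + 32229) + 1191 = (-31*(-4*(-3) + 24) + 32229) + 1191 = (-31*(12 + 24) + 32229) + 1191 = (-31*36 + 32229) + 1191 = (-1116 + 32229) + 1191 = 31113 + 1191 = 32304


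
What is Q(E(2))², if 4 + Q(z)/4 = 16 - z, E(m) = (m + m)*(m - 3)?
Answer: 4096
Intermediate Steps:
E(m) = 2*m*(-3 + m) (E(m) = (2*m)*(-3 + m) = 2*m*(-3 + m))
Q(z) = 48 - 4*z (Q(z) = -16 + 4*(16 - z) = -16 + (64 - 4*z) = 48 - 4*z)
Q(E(2))² = (48 - 8*2*(-3 + 2))² = (48 - 8*2*(-1))² = (48 - 4*(-4))² = (48 + 16)² = 64² = 4096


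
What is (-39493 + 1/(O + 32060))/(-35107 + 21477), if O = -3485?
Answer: 564256237/194738625 ≈ 2.8975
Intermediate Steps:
(-39493 + 1/(O + 32060))/(-35107 + 21477) = (-39493 + 1/(-3485 + 32060))/(-35107 + 21477) = (-39493 + 1/28575)/(-13630) = (-39493 + 1/28575)*(-1/13630) = -1128512474/28575*(-1/13630) = 564256237/194738625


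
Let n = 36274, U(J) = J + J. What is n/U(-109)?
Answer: -18137/109 ≈ -166.39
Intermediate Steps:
U(J) = 2*J
n/U(-109) = 36274/((2*(-109))) = 36274/(-218) = 36274*(-1/218) = -18137/109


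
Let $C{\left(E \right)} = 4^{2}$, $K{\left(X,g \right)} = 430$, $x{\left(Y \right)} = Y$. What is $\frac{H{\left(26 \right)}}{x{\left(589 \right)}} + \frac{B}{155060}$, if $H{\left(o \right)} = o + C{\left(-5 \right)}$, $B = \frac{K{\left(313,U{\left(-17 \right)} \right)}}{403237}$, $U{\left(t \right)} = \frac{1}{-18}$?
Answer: $\frac{13821522529}{193830380582} \approx 0.071307$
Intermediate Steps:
$U{\left(t \right)} = - \frac{1}{18}$
$B = \frac{430}{403237} \approx 0.0010664$
$C{\left(E \right)} = 16$
$H{\left(o \right)} = 16 + o$ ($H{\left(o \right)} = o + 16 = 16 + o$)
$\frac{H{\left(26 \right)}}{x{\left(589 \right)}} + \frac{B}{155060} = \frac{16 + 26}{589} + \frac{430}{403237 \cdot 155060} = 42 \cdot \frac{1}{589} + \frac{430}{403237} \cdot \frac{1}{155060} = \frac{42}{589} + \frac{43}{6252592922} = \frac{13821522529}{193830380582}$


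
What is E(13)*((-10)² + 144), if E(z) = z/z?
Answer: 244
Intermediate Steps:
E(z) = 1
E(13)*((-10)² + 144) = 1*((-10)² + 144) = 1*(100 + 144) = 1*244 = 244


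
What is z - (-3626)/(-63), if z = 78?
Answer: 184/9 ≈ 20.444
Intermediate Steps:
z - (-3626)/(-63) = 78 - (-3626)/(-63) = 78 - (-3626)*(-1)/63 = 78 - 74*7/9 = 78 - 518/9 = 184/9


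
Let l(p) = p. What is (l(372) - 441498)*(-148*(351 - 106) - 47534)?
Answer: 36963712044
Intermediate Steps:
(l(372) - 441498)*(-148*(351 - 106) - 47534) = (372 - 441498)*(-148*(351 - 106) - 47534) = -441126*(-148*245 - 47534) = -441126*(-36260 - 47534) = -441126*(-83794) = 36963712044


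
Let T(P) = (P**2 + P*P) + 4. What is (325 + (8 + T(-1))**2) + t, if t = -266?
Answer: 255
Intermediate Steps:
T(P) = 4 + 2*P**2 (T(P) = (P**2 + P**2) + 4 = 2*P**2 + 4 = 4 + 2*P**2)
(325 + (8 + T(-1))**2) + t = (325 + (8 + (4 + 2*(-1)**2))**2) - 266 = (325 + (8 + (4 + 2*1))**2) - 266 = (325 + (8 + (4 + 2))**2) - 266 = (325 + (8 + 6)**2) - 266 = (325 + 14**2) - 266 = (325 + 196) - 266 = 521 - 266 = 255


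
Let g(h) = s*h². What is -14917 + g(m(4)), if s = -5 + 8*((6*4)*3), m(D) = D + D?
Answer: 21627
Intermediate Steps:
m(D) = 2*D
s = 571 (s = -5 + 8*(24*3) = -5 + 8*72 = -5 + 576 = 571)
g(h) = 571*h²
-14917 + g(m(4)) = -14917 + 571*(2*4)² = -14917 + 571*8² = -14917 + 571*64 = -14917 + 36544 = 21627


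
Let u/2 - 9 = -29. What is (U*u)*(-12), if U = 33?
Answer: 15840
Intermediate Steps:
u = -40 (u = 18 + 2*(-29) = 18 - 58 = -40)
(U*u)*(-12) = (33*(-40))*(-12) = -1320*(-12) = 15840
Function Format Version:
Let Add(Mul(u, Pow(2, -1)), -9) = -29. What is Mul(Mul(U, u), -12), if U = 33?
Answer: 15840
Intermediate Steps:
u = -40 (u = Add(18, Mul(2, -29)) = Add(18, -58) = -40)
Mul(Mul(U, u), -12) = Mul(Mul(33, -40), -12) = Mul(-1320, -12) = 15840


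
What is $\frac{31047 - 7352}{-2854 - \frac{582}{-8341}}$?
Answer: $- \frac{197639995}{23804632} \approx -8.3026$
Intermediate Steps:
$\frac{31047 - 7352}{-2854 - \frac{582}{-8341}} = \frac{23695}{-2854 - - \frac{582}{8341}} = \frac{23695}{-2854 + \frac{582}{8341}} = \frac{23695}{- \frac{23804632}{8341}} = 23695 \left(- \frac{8341}{23804632}\right) = - \frac{197639995}{23804632}$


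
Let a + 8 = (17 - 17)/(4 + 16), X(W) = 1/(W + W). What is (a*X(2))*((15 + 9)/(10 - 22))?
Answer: 4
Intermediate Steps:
X(W) = 1/(2*W)
a = -8 (a = -8 + (17 - 17)/(4 + 16) = -8 + 0/20 = -8 + 0*(1/20) = -8 + 0 = -8)
(a*X(2))*((15 + 9)/(10 - 22)) = (-4/2)*((15 + 9)/(10 - 22)) = (-4/2)*(24/(-12)) = (-8*¼)*(24*(-1/12)) = -2*(-2) = 4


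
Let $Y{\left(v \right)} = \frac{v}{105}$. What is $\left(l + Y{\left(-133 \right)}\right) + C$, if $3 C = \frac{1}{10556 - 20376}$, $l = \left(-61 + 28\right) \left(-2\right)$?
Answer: $\frac{635681}{9820} \approx 64.733$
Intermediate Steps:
$Y{\left(v \right)} = \frac{v}{105}$ ($Y{\left(v \right)} = v \frac{1}{105} = \frac{v}{105}$)
$l = 66$ ($l = \left(-33\right) \left(-2\right) = 66$)
$C = - \frac{1}{29460}$ ($C = \frac{1}{3 \left(10556 - 20376\right)} = \frac{1}{3 \left(-9820\right)} = \frac{1}{3} \left(- \frac{1}{9820}\right) = - \frac{1}{29460} \approx -3.3944 \cdot 10^{-5}$)
$\left(l + Y{\left(-133 \right)}\right) + C = \left(66 + \frac{1}{105} \left(-133\right)\right) - \frac{1}{29460} = \left(66 - \frac{19}{15}\right) - \frac{1}{29460} = \frac{971}{15} - \frac{1}{29460} = \frac{635681}{9820}$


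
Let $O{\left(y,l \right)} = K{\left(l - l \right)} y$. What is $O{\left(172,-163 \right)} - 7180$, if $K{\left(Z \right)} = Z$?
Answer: $-7180$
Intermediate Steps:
$O{\left(y,l \right)} = 0$ ($O{\left(y,l \right)} = \left(l - l\right) y = 0 y = 0$)
$O{\left(172,-163 \right)} - 7180 = 0 - 7180 = -7180$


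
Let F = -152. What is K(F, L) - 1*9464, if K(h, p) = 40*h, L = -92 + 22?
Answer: -15544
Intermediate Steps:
L = -70
K(F, L) - 1*9464 = 40*(-152) - 1*9464 = -6080 - 9464 = -15544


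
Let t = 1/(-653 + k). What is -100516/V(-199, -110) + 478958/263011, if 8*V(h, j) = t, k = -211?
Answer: 182731256607470/263011 ≈ 6.9477e+8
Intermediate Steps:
t = -1/864 (t = 1/(-653 - 211) = 1/(-864) = -1/864 ≈ -0.0011574)
V(h, j) = -1/6912 (V(h, j) = (⅛)*(-1/864) = -1/6912)
-100516/V(-199, -110) + 478958/263011 = -100516/(-1/6912) + 478958/263011 = -100516*(-6912) + 478958*(1/263011) = 694766592 + 478958/263011 = 182731256607470/263011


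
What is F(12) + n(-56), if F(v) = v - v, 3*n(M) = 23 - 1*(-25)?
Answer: 16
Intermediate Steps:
n(M) = 16 (n(M) = (23 - 1*(-25))/3 = (23 + 25)/3 = (⅓)*48 = 16)
F(v) = 0
F(12) + n(-56) = 0 + 16 = 16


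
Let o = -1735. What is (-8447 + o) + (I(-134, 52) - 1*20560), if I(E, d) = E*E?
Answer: -12786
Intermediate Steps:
I(E, d) = E²
(-8447 + o) + (I(-134, 52) - 1*20560) = (-8447 - 1735) + ((-134)² - 1*20560) = -10182 + (17956 - 20560) = -10182 - 2604 = -12786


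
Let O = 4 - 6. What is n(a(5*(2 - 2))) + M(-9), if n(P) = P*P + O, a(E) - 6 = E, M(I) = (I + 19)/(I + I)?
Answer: 301/9 ≈ 33.444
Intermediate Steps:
O = -2
M(I) = (19 + I)/(2*I) (M(I) = (19 + I)/((2*I)) = (19 + I)*(1/(2*I)) = (19 + I)/(2*I))
a(E) = 6 + E
n(P) = -2 + P² (n(P) = P*P - 2 = P² - 2 = -2 + P²)
n(a(5*(2 - 2))) + M(-9) = (-2 + (6 + 5*(2 - 2))²) + (½)*(19 - 9)/(-9) = (-2 + (6 + 5*0)²) + (½)*(-⅑)*10 = (-2 + (6 + 0)²) - 5/9 = (-2 + 6²) - 5/9 = (-2 + 36) - 5/9 = 34 - 5/9 = 301/9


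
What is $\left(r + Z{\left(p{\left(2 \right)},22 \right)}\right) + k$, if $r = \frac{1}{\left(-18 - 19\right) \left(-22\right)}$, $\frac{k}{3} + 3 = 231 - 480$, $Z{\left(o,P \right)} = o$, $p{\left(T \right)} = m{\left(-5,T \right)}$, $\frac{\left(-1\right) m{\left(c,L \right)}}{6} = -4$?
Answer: $- \frac{595847}{814} \approx -732.0$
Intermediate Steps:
$m{\left(c,L \right)} = 24$ ($m{\left(c,L \right)} = \left(-6\right) \left(-4\right) = 24$)
$p{\left(T \right)} = 24$
$k = -756$ ($k = -9 + 3 \left(231 - 480\right) = -9 + 3 \left(-249\right) = -9 - 747 = -756$)
$r = \frac{1}{814}$ ($r = \frac{1}{\left(-37\right) \left(-22\right)} = \frac{1}{814} \approx 0.0012285$)
$\left(r + Z{\left(p{\left(2 \right)},22 \right)}\right) + k = \left(\frac{1}{814} + 24\right) - 756 = \frac{19537}{814} - 756 = - \frac{595847}{814}$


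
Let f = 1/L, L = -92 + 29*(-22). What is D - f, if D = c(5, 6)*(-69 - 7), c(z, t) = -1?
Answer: 55481/730 ≈ 76.001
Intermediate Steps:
L = -730 (L = -92 - 638 = -730)
D = 76 (D = -(-69 - 7) = -1*(-76) = 76)
f = -1/730 (f = 1/(-730) = -1/730 ≈ -0.0013699)
D - f = 76 - 1*(-1/730) = 76 + 1/730 = 55481/730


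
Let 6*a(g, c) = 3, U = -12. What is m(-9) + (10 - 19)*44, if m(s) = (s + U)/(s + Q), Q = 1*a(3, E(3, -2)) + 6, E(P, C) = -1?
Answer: -1938/5 ≈ -387.60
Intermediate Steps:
a(g, c) = ½ (a(g, c) = (⅙)*3 = ½)
Q = 13/2 (Q = 1*(½) + 6 = ½ + 6 = 13/2 ≈ 6.5000)
m(s) = (-12 + s)/(13/2 + s) (m(s) = (s - 12)/(s + 13/2) = (-12 + s)/(13/2 + s))
m(-9) + (10 - 19)*44 = 2*(-12 - 9)/(13 + 2*(-9)) + (10 - 19)*44 = 2*(-21)/(13 - 18) - 9*44 = 2*(-21)/(-5) - 396 = 2*(-⅕)*(-21) - 396 = 42/5 - 396 = -1938/5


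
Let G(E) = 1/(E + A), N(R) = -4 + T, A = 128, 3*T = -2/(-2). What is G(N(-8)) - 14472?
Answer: -5398053/373 ≈ -14472.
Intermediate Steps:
T = 1/3 (T = (-2/(-2))/3 = (-2*(-1/2))/3 = (1/3)*1 = 1/3 ≈ 0.33333)
N(R) = -11/3 (N(R) = -4 + 1/3 = -11/3)
G(E) = 1/(128 + E) (G(E) = 1/(E + 128) = 1/(128 + E))
G(N(-8)) - 14472 = 1/(128 - 11/3) - 14472 = 1/(373/3) - 14472 = 3/373 - 14472 = -5398053/373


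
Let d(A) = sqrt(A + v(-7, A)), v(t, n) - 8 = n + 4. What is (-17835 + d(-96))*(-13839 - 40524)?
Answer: 969564105 - 326178*I*sqrt(5) ≈ 9.6956e+8 - 7.2936e+5*I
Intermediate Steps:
v(t, n) = 12 + n (v(t, n) = 8 + (n + 4) = 8 + (4 + n) = 12 + n)
d(A) = sqrt(12 + 2*A) (d(A) = sqrt(A + (12 + A)) = sqrt(12 + 2*A))
(-17835 + d(-96))*(-13839 - 40524) = (-17835 + sqrt(12 + 2*(-96)))*(-13839 - 40524) = (-17835 + sqrt(12 - 192))*(-54363) = (-17835 + sqrt(-180))*(-54363) = (-17835 + 6*I*sqrt(5))*(-54363) = 969564105 - 326178*I*sqrt(5)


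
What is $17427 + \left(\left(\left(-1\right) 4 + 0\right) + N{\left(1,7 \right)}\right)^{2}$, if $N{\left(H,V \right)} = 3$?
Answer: $17428$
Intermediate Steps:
$17427 + \left(\left(\left(-1\right) 4 + 0\right) + N{\left(1,7 \right)}\right)^{2} = 17427 + \left(\left(\left(-1\right) 4 + 0\right) + 3\right)^{2} = 17427 + \left(\left(-4 + 0\right) + 3\right)^{2} = 17427 + \left(-4 + 3\right)^{2} = 17427 + \left(-1\right)^{2} = 17427 + 1 = 17428$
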